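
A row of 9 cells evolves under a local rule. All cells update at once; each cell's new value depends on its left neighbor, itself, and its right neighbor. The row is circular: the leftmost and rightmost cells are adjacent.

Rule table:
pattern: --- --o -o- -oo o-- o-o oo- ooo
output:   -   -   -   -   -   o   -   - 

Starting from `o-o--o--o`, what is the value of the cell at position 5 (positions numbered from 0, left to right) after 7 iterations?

-o-------
---------
---------  (fixed point — unchanged through iteration 7)
position 5 holds -

-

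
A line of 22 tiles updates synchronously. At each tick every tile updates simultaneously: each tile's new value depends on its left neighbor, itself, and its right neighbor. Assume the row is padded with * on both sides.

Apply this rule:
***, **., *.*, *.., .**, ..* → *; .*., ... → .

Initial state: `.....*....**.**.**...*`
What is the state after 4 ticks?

*...*.*..**********.**
**.*.*.***************
***.*.****************
****.*****************

****.*****************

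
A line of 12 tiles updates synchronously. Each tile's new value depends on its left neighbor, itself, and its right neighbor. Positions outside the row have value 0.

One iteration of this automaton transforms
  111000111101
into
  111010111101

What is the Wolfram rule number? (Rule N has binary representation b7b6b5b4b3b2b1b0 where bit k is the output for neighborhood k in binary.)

position 1: 111 → 1  (bit 7 = 1)
position 2: 110 → 1  (bit 6 = 1)
position 10: 101 → 0  (bit 5 = 0)
position 3: 100 → 0  (bit 4 = 0)
position 0: 011 → 1  (bit 3 = 1)
position 11: 010 → 1  (bit 2 = 1)
position 5: 001 → 0  (bit 1 = 0)
position 4: 000 → 1  (bit 0 = 1)
bits b7..b0 = 11001101 = 205

205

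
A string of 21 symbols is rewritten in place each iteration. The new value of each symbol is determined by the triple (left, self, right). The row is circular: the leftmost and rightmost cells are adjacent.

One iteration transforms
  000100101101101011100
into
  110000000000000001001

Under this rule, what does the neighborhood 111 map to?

At position 17 the neighborhood is 111; the next row has 1 there.

1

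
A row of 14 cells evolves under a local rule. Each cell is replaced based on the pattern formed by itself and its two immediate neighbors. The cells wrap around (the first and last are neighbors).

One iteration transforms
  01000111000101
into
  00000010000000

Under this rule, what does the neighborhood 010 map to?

At position 1 the neighborhood is 010; the next row has 0 there.

0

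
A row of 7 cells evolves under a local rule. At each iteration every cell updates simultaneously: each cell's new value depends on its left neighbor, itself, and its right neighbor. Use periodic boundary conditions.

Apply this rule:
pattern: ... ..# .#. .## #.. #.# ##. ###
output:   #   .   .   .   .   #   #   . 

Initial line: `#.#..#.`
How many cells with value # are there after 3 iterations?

1

.#....#
#..##..
....#..
count of #: 1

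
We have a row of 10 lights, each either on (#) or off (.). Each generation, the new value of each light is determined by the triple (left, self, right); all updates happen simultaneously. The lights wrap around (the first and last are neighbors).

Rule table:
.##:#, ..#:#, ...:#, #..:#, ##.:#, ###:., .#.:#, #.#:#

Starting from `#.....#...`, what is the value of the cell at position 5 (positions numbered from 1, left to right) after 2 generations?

.

##########
..........
position 5 holds .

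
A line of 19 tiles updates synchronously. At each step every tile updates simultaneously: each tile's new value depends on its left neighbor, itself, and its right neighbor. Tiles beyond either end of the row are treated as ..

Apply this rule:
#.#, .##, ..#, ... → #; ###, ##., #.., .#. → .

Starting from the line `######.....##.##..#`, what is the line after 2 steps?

step 1: #......#####.##..#.
step 2: ..######....##..#..

..######....##..#..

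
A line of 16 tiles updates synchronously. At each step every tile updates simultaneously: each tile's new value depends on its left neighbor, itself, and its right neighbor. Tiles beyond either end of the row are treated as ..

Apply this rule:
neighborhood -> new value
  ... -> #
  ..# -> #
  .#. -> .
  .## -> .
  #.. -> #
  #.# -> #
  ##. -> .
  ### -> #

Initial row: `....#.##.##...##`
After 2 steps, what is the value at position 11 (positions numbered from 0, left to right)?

step 1: ####.#..#..###..
step 2: .##.#.##.##.#.##
position 11 holds .

.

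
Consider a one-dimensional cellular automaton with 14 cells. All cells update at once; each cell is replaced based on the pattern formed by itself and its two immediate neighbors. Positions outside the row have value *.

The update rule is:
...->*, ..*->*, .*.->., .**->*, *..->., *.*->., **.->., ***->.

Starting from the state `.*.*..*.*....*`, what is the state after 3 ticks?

.....*....****
.****..****...
.*....**....**

.*....**....**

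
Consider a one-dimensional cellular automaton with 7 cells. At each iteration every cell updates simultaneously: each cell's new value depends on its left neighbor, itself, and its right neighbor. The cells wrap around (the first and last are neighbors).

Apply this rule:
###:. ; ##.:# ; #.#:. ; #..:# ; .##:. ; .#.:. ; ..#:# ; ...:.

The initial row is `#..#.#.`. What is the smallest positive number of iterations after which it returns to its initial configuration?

28

.##....
#.##...
...##.#
#.#.#..
.....##
#...#.#
##.#...
.#..#.#
..##...
.#.##..
#...##.
.#.#.#.
#.....#
##...#.
.##.#..
#.#..#.
...##..
..#.##.
.#...##
..#.#.#
##.....
.##...#
..##.#.
.#.#..#
....##.
...#.##
#.#...#
#..#.#.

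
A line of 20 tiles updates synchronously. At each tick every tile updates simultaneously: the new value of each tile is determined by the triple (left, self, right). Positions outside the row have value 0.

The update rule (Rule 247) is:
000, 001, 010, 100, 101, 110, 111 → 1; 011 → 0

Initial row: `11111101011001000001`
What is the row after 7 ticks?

01101101111111101111

tick 1: 01111111101111111111
tick 2: 10111111110111111111
tick 3: 11011111111011111111
tick 4: 01101111111101111111
tick 5: 10110111111110111111
tick 6: 11011011111111011111
tick 7: 01101101111111101111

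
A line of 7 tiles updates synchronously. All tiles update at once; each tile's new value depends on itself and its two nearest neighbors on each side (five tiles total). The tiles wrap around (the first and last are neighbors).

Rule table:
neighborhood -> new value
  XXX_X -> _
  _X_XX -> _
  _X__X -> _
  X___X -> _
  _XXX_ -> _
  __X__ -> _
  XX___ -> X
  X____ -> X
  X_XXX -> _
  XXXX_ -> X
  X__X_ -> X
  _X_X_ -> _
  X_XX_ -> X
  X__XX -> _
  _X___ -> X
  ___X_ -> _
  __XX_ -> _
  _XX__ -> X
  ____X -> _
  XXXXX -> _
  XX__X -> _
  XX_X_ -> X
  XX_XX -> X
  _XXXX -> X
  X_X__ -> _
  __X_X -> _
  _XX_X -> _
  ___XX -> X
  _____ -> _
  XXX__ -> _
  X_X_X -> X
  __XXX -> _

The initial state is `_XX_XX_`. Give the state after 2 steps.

X_X___X

___XXX_
X_X___X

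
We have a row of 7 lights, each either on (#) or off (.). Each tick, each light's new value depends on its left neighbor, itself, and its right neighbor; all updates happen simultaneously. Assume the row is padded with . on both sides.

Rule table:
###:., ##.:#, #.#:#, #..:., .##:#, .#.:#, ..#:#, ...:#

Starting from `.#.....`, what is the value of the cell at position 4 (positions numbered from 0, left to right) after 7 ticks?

#

tick 1: ##.####
tick 2: ####..#
tick 3: #..#.##
tick 4: #.#####
tick 5: ###...#
tick 6: #.#.###
tick 7: #####.#
position 4 holds #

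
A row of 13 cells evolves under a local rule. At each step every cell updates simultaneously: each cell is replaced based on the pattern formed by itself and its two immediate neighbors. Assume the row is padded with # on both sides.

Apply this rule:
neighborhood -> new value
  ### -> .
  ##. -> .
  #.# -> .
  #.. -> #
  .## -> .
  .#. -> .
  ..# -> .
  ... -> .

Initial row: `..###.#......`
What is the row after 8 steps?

.#..#..#.....

step 1: #......#.....
step 2: .#......#....
step 3: ..#......#...
step 4: #..#......#..
step 5: .#..#......#.
step 6: ..#..#.......
step 7: #..#..#......
step 8: .#..#..#.....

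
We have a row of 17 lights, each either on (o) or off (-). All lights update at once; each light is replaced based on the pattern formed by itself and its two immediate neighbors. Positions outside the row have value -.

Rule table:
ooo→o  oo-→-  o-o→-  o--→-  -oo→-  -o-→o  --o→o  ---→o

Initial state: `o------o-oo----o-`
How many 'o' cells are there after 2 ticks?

o-oooooo----oooo-
o--oooo--ooo-oo--
count of o: 10

10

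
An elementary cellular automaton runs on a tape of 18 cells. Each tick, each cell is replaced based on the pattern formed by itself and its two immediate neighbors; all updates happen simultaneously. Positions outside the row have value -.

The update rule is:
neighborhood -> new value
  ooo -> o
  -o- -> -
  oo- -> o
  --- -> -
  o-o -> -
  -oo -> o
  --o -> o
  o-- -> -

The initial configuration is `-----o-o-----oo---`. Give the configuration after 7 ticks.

tick 1: ----o-------ooo---
tick 2: ---o-------oooo---
tick 3: --o-------ooooo---
tick 4: -o-------oooooo---
tick 5: o-------ooooooo---
tick 6: -------oooooooo---
tick 7: ------ooooooooo---

------ooooooooo---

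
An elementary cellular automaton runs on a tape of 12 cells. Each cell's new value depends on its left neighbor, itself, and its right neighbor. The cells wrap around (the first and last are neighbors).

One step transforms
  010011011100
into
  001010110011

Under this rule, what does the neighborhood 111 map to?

0

At position 8 the neighborhood is 111; the next row has 0 there.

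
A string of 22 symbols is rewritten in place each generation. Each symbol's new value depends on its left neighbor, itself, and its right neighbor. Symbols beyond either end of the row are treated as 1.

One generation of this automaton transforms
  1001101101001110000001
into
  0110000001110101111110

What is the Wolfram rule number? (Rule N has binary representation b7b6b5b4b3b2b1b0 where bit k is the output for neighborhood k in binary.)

position 13: 111 → 1  (bit 7 = 1)
position 0: 110 → 0  (bit 6 = 0)
position 5: 101 → 0  (bit 5 = 0)
position 1: 100 → 1  (bit 4 = 1)
position 3: 011 → 0  (bit 3 = 0)
position 9: 010 → 1  (bit 2 = 1)
position 2: 001 → 1  (bit 1 = 1)
position 16: 000 → 1  (bit 0 = 1)
bits b7..b0 = 10010111 = 151

151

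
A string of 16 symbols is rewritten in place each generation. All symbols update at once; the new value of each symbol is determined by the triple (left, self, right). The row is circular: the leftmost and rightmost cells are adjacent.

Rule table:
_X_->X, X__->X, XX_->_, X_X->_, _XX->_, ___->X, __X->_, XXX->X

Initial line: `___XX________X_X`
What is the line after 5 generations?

XX___XXXXXXX_X_X
X_XX__XXXXX__X__
X___X__XXX_X_XX_
XXX_XX__X__X____
_X____X_XX_XXXX_

_X____X_XX_XXXX_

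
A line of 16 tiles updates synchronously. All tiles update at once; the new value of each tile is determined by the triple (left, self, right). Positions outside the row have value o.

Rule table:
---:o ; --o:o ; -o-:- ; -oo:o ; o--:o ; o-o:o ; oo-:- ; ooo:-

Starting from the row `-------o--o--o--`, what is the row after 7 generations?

ooooooo-oo-oo-oo
-------oo-oo-oo-
oooooooo-oo-oo-o
--------oo-oo-oo
ooooooooo-oo-oo-
---------oo-oo-o
oooooooooo-oo-oo

oooooooooo-oo-oo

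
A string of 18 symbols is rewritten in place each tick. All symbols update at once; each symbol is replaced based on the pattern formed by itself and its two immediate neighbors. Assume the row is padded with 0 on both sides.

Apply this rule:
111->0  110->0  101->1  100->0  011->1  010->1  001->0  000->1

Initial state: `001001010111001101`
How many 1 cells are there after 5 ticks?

101001111100001011
111001000001101110
100001011101011000
101101110011110011
111011000010000010
count of 1: 7

7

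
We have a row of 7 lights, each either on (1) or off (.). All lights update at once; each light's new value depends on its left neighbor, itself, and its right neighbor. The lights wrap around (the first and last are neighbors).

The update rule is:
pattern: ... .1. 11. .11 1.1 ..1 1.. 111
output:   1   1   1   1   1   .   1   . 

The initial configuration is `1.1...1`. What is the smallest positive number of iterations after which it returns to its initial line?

5

11111.1
....111
111.1.1
..11111
1.1...1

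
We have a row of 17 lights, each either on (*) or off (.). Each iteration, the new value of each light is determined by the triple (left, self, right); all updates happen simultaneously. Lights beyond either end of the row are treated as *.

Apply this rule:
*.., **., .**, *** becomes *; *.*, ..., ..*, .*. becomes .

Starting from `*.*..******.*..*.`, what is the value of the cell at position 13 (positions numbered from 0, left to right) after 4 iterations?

*..*.******..*...
**...*******..*..
***..********..*.
****.*********...
position 13 holds *

*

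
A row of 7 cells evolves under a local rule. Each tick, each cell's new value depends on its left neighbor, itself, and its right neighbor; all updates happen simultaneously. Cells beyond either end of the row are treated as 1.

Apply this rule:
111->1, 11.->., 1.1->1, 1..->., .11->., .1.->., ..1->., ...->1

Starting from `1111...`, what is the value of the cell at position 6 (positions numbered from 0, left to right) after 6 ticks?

1

111..1.
11....1
1..11..
.......
.11111.
1.111.1
position 6 holds 1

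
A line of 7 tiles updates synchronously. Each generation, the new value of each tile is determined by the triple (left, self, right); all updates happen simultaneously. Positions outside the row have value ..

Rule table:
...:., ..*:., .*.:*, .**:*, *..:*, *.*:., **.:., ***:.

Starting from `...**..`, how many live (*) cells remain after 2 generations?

generation 1: ...*.*.
generation 2: ...*.**
count of *: 3

3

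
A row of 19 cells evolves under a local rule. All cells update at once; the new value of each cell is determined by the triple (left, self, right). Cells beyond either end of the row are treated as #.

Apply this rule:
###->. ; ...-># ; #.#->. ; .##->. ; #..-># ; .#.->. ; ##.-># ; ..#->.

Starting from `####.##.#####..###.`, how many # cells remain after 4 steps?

step 1: ...#..#.....##...#.
step 2: ##..#..####..###...
step 3: .##..#....##...###.
step 4: ..##..###..###...#.
count of #: 9

9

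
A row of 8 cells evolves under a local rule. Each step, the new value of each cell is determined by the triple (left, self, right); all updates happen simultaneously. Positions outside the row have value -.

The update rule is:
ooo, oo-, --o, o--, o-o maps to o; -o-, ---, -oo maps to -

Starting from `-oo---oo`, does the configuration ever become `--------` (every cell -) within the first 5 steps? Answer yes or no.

step 1: o-oo-o-o
step 2: -o-oo-o-
step 3: o-o-oo-o
step 4: -o-o-oo-
step 5: o-o-o-oo
step 5 is o-o-o-oo, still not uniform -

no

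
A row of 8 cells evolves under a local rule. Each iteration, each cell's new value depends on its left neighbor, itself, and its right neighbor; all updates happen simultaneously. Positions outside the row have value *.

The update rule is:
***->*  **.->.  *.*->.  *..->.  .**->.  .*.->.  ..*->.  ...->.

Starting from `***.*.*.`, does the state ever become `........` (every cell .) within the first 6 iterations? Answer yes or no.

yes

iteration 1: **......
iteration 2: *.......
iteration 3: ........
all cells are . at iteration 3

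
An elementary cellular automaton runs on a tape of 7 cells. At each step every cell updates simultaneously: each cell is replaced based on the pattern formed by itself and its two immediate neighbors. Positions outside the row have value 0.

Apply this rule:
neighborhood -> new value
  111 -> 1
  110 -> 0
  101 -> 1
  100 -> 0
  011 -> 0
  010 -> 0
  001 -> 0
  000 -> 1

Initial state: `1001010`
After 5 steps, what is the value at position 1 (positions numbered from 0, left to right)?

step 1: 0000100
step 2: 1110001
step 3: 0100100
step 4: 0000001
step 5: 1111100
position 1 holds 1

1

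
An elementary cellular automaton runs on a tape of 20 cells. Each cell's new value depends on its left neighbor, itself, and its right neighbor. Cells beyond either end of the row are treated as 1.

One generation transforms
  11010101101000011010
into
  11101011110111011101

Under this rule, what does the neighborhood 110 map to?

At position 1 the neighborhood is 110; the next row has 1 there.

1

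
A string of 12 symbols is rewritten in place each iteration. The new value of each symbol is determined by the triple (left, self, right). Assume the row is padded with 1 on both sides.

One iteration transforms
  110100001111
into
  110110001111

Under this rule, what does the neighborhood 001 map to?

0

At position 7 the neighborhood is 001; the next row has 0 there.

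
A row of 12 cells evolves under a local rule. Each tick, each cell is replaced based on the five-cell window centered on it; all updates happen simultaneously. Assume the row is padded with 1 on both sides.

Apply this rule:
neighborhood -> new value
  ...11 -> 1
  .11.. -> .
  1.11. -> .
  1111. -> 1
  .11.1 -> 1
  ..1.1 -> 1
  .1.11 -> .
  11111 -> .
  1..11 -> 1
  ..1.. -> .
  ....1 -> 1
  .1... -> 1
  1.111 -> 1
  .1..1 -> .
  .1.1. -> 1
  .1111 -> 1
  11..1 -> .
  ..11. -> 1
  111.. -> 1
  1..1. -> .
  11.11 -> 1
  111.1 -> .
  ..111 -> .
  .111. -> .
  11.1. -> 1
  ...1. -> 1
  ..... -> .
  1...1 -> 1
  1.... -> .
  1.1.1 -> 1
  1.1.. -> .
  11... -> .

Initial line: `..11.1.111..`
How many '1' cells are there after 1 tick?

8

tick 1: .11111.1.1.1
count of 1: 8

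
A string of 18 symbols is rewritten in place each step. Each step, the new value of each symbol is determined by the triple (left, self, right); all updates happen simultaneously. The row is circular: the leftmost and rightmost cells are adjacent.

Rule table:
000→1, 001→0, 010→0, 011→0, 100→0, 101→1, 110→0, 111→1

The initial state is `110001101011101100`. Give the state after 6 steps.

000100010101010000
110001001010100111
100100000101000011
000001110010011001
011100100000000000
001000001111111111

001000001111111111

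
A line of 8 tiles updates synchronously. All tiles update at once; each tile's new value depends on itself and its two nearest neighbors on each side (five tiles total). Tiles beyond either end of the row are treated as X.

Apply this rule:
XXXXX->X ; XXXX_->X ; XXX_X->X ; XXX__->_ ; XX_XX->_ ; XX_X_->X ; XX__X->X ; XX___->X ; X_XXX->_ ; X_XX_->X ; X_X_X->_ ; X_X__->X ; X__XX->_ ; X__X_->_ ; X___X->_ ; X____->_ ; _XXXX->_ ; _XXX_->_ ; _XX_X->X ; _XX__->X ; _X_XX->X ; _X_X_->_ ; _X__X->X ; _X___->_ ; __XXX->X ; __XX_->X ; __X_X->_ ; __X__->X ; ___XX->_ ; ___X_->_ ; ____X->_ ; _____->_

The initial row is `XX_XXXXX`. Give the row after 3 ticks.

XXXX__X_

XX___XXX
X_X__X_X
XXXX__X_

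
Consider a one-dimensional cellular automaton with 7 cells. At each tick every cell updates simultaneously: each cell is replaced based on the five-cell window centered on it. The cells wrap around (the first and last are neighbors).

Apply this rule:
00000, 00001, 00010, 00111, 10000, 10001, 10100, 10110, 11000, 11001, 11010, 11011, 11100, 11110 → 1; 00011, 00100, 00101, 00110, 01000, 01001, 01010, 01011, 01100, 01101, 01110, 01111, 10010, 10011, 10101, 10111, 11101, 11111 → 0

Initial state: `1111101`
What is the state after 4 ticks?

1000111

0001010
1110010
0011000
1000111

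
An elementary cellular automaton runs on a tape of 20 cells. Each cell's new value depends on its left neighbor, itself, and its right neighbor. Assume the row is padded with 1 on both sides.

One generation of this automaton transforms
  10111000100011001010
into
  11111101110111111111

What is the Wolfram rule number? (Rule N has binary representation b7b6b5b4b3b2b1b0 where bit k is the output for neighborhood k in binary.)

position 3: 111 → 1  (bit 7 = 1)
position 0: 110 → 1  (bit 6 = 1)
position 1: 101 → 1  (bit 5 = 1)
position 5: 100 → 1  (bit 4 = 1)
position 2: 011 → 1  (bit 3 = 1)
position 8: 010 → 1  (bit 2 = 1)
position 7: 001 → 1  (bit 1 = 1)
position 6: 000 → 0  (bit 0 = 0)
bits b7..b0 = 11111110 = 254

254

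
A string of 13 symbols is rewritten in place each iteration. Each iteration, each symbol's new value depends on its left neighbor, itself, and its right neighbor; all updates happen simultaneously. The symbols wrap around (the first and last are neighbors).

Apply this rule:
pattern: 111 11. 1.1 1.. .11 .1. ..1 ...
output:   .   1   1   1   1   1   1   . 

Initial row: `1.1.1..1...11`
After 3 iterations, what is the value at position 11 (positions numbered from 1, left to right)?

.

111111111.11.
1.......11111
11.....11....
position 11 holds .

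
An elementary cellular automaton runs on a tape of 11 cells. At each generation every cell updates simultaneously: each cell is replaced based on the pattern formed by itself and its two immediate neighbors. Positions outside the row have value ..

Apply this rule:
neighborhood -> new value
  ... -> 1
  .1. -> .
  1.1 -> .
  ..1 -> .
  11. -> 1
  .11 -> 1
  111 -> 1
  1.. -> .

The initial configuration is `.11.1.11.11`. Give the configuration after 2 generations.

.11...11.11
.11.1.11.11

.11.1.11.11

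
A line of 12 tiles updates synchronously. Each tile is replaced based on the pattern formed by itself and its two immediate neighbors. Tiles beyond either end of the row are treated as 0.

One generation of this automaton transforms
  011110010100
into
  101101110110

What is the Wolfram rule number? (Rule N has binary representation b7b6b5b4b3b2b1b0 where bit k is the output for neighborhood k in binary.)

150

position 2: 111 → 1  (bit 7 = 1)
position 4: 110 → 0  (bit 6 = 0)
position 8: 101 → 0  (bit 5 = 0)
position 5: 100 → 1  (bit 4 = 1)
position 1: 011 → 0  (bit 3 = 0)
position 7: 010 → 1  (bit 2 = 1)
position 0: 001 → 1  (bit 1 = 1)
position 11: 000 → 0  (bit 0 = 0)
bits b7..b0 = 10010110 = 150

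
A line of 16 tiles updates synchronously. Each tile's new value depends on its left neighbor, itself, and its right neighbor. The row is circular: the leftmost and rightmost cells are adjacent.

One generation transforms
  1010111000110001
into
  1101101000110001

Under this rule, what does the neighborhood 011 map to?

1

At position 4 the neighborhood is 011; the next row has 1 there.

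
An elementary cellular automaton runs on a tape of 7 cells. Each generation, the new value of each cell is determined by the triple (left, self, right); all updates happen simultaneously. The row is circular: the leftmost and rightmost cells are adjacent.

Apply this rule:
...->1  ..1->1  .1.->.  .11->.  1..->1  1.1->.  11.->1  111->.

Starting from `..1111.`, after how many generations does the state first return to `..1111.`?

7

11...11
.1111..
1...111
1111...
...1111
111...1
..1111.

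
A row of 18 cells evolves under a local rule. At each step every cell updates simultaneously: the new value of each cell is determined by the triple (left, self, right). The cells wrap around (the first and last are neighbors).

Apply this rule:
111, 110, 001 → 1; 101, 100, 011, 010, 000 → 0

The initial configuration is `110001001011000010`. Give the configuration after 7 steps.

010001000100010010

010010010001000100
100100100010001000
001001000100010001
010010001000100010
100100010001000100
001000100010001001
010001000100010010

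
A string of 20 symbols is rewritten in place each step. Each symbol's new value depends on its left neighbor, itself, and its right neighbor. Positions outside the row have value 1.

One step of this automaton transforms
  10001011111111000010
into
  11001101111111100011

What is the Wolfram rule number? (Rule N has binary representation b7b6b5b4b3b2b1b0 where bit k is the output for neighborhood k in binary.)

position 7: 111 → 1  (bit 7 = 1)
position 0: 110 → 1  (bit 6 = 1)
position 5: 101 → 1  (bit 5 = 1)
position 1: 100 → 1  (bit 4 = 1)
position 6: 011 → 0  (bit 3 = 0)
position 4: 010 → 1  (bit 2 = 1)
position 3: 001 → 0  (bit 1 = 0)
position 2: 000 → 0  (bit 0 = 0)
bits b7..b0 = 11110100 = 244

244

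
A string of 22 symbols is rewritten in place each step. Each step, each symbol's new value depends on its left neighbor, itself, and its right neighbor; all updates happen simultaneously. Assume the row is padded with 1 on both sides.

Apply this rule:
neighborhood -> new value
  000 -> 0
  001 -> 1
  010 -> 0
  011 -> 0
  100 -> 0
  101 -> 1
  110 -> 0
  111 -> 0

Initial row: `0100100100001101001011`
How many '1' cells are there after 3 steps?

7

1001001000010010010100
0010010000100100101001
0100100001001001010010
count of 1: 7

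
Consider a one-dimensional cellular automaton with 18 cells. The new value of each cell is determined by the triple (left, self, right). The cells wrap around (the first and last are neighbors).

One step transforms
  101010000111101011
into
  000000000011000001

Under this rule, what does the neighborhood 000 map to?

At position 6 the neighborhood is 000; the next row has 0 there.

0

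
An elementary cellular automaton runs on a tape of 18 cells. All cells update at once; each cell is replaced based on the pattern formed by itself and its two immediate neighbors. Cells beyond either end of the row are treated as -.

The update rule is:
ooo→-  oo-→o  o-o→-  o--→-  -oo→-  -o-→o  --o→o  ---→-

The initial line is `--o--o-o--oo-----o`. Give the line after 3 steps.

step 1: -oo-oo-o-o-o----oo
step 2: o-o--o-o-o-o---o-o
step 3: o-o-oo-o-o-o--oo-o

o-o-oo-o-o-o--oo-o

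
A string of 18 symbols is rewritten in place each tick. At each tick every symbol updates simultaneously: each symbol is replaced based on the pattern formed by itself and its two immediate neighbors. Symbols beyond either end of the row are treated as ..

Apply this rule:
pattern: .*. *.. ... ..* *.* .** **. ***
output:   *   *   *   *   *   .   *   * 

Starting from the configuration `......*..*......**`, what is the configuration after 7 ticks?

**.**.************

tick 1: ****************.*
tick 2: .*****************
tick 3: *.****************
tick 4: **.***************
tick 5: .**.**************
tick 6: *.**.*************
tick 7: **.**.************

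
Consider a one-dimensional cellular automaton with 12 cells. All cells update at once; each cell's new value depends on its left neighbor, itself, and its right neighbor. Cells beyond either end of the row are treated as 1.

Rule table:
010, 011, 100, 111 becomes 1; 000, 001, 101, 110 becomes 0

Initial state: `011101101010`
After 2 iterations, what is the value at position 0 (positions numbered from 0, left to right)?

0

011001001010
010101101010
position 0 holds 0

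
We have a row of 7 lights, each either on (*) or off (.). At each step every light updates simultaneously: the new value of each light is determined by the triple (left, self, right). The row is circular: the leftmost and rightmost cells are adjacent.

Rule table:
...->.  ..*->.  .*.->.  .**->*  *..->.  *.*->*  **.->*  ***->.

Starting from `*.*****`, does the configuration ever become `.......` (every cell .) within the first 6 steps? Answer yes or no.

***....
*.*....
.*.....
.......
all cells are . at step 4

yes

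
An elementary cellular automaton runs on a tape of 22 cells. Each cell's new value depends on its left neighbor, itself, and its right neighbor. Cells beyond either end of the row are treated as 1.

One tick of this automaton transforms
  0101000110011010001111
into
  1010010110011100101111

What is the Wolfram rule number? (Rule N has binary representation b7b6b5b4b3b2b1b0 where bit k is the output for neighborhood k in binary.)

233

position 19: 111 → 1  (bit 7 = 1)
position 8: 110 → 1  (bit 6 = 1)
position 0: 101 → 1  (bit 5 = 1)
position 4: 100 → 0  (bit 4 = 0)
position 7: 011 → 1  (bit 3 = 1)
position 1: 010 → 0  (bit 2 = 0)
position 6: 001 → 0  (bit 1 = 0)
position 5: 000 → 1  (bit 0 = 1)
bits b7..b0 = 11101001 = 233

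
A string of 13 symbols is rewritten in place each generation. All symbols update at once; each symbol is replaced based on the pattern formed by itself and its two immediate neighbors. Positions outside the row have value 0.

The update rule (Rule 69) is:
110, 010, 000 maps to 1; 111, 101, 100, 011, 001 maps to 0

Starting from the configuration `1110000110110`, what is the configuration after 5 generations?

1010010010010

0010110010010
1010010010010
1010010010010  (fixed point — unchanged through generation 5)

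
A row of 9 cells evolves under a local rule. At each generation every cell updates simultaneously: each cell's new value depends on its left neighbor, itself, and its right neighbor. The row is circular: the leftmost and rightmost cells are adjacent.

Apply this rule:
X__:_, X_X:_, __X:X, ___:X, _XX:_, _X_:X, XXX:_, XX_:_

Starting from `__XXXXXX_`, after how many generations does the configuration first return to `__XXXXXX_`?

18

XX_______
___XXXXXX
_XX______
X___XXXXX
__XX_____
XX___XXXX
___XX____
XXX___XXX
____XX___
XXXX___XX
_____XX__
XXXXX___X
______XX_
XXXXXX___
_______XX
_XXXXXX__
X_______X
__XXXXXX_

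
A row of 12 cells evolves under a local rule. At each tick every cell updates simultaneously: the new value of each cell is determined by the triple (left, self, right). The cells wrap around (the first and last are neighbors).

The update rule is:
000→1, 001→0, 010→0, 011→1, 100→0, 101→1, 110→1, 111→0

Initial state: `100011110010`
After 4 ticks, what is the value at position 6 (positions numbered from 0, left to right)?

0

tick 1: 001010010001
tick 2: 000100000100
tick 3: 110001110001
tick 4: 010101010101
position 6 holds 0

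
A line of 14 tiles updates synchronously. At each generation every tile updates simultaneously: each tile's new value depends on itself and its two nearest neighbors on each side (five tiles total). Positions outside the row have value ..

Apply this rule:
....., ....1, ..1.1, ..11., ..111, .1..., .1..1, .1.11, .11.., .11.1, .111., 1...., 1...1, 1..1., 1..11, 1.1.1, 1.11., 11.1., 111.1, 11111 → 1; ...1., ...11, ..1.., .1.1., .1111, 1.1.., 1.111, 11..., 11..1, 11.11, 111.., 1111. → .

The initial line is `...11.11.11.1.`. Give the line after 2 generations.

11.11.11..111.

generation 1: 11.11.11.111.1
generation 2: 11.11.11..111.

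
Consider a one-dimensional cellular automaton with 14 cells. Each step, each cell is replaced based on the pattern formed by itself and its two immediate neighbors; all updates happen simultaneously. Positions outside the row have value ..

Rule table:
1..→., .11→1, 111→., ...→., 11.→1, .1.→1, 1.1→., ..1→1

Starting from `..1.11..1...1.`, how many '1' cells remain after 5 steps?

step 1: .11.11.11..11.
step 2: 111.11.11.111.
step 3: 1.1.11.11.1.1.
step 4: 1.1.11.11.1.1.  (fixed point — unchanged through step 5)
count of 1: 8

8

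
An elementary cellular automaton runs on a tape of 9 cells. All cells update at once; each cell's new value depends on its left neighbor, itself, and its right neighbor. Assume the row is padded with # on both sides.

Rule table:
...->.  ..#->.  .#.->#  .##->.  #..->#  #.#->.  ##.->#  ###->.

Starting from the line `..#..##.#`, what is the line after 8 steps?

#.##..#..
#..##.##.
##..#..#.
.##.##.#.
..#..#.#.
#.##.#.#.
#..#.#.#.
##.#.#.#.

##.#.#.#.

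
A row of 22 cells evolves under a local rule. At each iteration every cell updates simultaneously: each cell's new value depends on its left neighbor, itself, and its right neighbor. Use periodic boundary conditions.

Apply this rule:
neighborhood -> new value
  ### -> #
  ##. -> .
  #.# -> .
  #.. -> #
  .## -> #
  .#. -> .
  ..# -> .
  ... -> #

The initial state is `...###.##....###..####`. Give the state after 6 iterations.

..#.##.###.##...###.#.

##.##..#.###.##.#.###.
#..#.#...##..#....##..
.#....##.#.#..###.#.#.
..###.#.....#.##.....#
#.##...####...#.####..
..#.##.###.##...###.#.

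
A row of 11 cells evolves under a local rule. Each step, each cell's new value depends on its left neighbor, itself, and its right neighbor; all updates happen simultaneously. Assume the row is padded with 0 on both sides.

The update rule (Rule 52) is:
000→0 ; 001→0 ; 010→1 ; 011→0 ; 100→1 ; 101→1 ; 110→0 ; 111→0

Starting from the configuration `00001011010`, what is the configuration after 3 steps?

00001100111
00000010000
00000011000

00000011000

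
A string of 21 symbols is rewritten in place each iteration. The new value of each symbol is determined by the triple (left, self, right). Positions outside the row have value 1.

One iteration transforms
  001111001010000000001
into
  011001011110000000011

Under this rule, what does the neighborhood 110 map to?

At position 5 the neighborhood is 110; the next row has 1 there.

1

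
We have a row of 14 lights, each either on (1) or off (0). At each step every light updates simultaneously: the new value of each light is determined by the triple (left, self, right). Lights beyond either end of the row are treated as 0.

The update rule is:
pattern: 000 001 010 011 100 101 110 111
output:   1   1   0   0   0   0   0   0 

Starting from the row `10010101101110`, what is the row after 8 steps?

11111001111111

00100000000000
11001111111111
00010000000000
11100111111111
00001000000000
11110011111111
00000100000000
11111001111111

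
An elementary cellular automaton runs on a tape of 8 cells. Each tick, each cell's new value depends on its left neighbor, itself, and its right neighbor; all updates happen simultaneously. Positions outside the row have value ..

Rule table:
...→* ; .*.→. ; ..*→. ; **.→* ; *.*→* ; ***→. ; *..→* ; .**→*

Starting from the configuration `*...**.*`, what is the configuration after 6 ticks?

.**.***.
.****.**
.*..****
..*.*..*
*..*.*..
.*..*.**

.*..*.**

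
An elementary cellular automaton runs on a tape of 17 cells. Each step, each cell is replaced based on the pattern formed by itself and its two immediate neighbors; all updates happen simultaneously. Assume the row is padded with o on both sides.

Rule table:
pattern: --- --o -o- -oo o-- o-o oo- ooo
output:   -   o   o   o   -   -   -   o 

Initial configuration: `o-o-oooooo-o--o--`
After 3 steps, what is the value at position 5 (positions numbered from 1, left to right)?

o

step 1: --o-ooooo--o-oo-o
step 2: -oo-oooo--oo-o--o
step 3: -o--ooo--oo--o-oo
position 5 holds o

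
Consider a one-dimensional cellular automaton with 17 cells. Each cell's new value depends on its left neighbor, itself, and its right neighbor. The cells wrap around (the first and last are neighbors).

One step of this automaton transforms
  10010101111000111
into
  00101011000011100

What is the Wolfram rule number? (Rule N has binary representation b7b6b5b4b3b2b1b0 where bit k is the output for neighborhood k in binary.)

43

position 8: 111 → 0  (bit 7 = 0)
position 0: 110 → 0  (bit 6 = 0)
position 4: 101 → 1  (bit 5 = 1)
position 1: 100 → 0  (bit 4 = 0)
position 7: 011 → 1  (bit 3 = 1)
position 3: 010 → 0  (bit 2 = 0)
position 2: 001 → 1  (bit 1 = 1)
position 12: 000 → 1  (bit 0 = 1)
bits b7..b0 = 00101011 = 43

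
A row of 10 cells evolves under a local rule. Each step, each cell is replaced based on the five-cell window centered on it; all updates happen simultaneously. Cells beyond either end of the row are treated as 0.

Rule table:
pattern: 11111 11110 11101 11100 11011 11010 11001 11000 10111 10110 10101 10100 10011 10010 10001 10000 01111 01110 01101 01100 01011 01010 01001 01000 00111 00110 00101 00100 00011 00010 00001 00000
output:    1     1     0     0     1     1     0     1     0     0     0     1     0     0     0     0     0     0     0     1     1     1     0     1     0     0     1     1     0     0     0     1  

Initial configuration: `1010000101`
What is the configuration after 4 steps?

1111000111
0010100000
0011110111
0000101000

0000101000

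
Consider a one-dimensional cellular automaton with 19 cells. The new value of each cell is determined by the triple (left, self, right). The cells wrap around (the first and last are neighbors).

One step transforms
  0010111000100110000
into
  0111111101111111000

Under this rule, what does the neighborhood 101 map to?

1

At position 3 the neighborhood is 101; the next row has 1 there.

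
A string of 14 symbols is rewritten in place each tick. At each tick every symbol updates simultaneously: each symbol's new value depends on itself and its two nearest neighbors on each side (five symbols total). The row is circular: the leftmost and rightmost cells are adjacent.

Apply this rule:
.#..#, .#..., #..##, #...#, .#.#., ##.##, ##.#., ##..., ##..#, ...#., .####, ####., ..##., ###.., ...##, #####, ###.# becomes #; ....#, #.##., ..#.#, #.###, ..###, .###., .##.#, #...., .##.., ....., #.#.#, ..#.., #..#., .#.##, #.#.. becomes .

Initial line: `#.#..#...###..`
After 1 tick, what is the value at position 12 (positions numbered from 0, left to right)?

#

.#.#..###..##.
position 12 holds #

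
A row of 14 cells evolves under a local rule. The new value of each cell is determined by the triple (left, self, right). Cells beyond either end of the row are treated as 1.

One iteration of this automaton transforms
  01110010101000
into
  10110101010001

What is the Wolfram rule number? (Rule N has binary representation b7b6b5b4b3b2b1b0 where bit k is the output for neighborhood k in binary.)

position 2: 111 → 1  (bit 7 = 1)
position 3: 110 → 1  (bit 6 = 1)
position 0: 101 → 1  (bit 5 = 1)
position 4: 100 → 0  (bit 4 = 0)
position 1: 011 → 0  (bit 3 = 0)
position 6: 010 → 0  (bit 2 = 0)
position 5: 001 → 1  (bit 1 = 1)
position 12: 000 → 0  (bit 0 = 0)
bits b7..b0 = 11100010 = 226

226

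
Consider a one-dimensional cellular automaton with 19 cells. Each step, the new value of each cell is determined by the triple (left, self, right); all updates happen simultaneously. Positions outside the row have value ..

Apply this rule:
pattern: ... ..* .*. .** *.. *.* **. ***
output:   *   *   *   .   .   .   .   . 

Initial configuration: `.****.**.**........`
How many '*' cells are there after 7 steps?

*...........*******
*.**********.......
*............******
*.***********......
*.............*****
*.************.....
*..............****
count of *: 5

5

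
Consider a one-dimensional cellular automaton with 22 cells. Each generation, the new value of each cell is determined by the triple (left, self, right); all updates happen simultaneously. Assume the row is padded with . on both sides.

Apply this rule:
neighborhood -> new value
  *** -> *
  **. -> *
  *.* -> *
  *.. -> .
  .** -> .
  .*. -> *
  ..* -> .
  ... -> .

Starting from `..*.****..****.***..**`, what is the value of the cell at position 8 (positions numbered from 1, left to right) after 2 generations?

*

..**.***...****.**...*
...**.**....****.*...*
position 8 holds *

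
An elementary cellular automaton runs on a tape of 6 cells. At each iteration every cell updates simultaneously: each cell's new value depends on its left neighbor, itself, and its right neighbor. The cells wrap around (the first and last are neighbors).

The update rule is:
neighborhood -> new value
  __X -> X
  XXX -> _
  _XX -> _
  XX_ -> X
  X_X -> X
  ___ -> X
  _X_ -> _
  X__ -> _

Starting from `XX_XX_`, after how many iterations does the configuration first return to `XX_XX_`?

_XX_XX
X_XX_X
XX_XX_

3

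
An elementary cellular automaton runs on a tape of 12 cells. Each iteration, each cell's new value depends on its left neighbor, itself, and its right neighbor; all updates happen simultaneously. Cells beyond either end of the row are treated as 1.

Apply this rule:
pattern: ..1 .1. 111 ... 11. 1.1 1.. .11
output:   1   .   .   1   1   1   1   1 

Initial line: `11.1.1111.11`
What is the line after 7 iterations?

iteration 1: .11.11..111.
iteration 2: 111111111.11
iteration 3: ........111.
iteration 4: 111111111.11  (repeats iteration 2; period 2)
iteration 7: ........111.

........111.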